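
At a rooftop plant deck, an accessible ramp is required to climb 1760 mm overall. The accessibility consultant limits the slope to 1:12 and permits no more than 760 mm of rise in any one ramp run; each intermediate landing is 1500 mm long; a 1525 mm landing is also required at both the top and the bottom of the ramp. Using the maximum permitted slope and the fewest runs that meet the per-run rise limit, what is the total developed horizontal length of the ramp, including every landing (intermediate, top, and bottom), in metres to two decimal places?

At most 760 each: 1760/760 = 2.32, giving 3 ramp runs. That means 2 intermediate landings.
Ramp run (horizontal) at 1:12: 1760 × 12 = 21120 mm.
2 intermediate landings contribute 2 × 1500 = 3000 mm.
Top and bottom landings: 2 × 1525 = 3050 mm.
Total = 21120 + 3000 + 3050 = 27170 mm.
= 27.17 m.

27.17 m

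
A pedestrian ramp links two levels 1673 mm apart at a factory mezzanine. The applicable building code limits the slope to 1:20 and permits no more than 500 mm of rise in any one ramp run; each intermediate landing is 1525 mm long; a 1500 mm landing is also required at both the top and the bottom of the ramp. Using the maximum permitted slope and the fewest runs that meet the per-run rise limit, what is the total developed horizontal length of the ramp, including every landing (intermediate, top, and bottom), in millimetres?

1673 / 500 = 3.346 → round up to 4 ramp runs. That means 3 intermediate landings.
Horizontal run for 1673 mm of rise at 1:20 is 1673 × 20 = 33460 mm.
Intermediate landings: 3 × 1525 = 4575 mm.
Top and bottom landings: 2 × 1500 = 3000 mm.
Total = 33460 + 4575 + 3000 = 41035 mm.

41035 mm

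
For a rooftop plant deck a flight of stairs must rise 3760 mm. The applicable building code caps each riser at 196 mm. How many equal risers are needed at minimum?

20 risers

3760 / 196 = 19.184 → round up to 20 risers.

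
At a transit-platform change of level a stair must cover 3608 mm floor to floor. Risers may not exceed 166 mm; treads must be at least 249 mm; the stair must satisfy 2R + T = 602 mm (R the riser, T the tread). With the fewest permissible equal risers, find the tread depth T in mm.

274 mm

At most 166 each: 3608/166 = 21.73, giving 22 risers.
Each riser is 3608/22 = 164 mm (≤ 166 mm).
T = 602 − 2·164 = 274 mm, which satisfies the 249 mm minimum.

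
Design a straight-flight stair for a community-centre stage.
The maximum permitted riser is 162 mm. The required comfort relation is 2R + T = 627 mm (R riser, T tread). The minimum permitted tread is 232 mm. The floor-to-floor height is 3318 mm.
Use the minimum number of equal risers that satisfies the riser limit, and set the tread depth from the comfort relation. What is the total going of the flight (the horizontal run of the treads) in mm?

⌈3318/162⌉ = 21 risers.
Each riser is 3318/21 = 158 mm (≤ 162 mm).
From 2R + T = 627: T = 627 − 316 = 311 mm.
Treads = 21 − 1 = 20; going = 20 × 311 = 6220 mm.

6220 mm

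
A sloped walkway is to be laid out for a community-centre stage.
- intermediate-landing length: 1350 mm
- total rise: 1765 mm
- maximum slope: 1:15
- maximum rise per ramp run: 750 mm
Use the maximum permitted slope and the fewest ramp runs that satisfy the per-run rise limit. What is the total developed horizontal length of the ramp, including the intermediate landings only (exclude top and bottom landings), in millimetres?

29175 mm

1765 / 750 = 2.353 → round up to 3 ramp runs. That means 2 intermediate landings.
Ramp run (horizontal) at 1:15: 1765 × 15 = 26475 mm.
Intermediate landings: 2 × 1350 = 2700 mm.
Developed length = 26475 + 2700 = 29175 mm.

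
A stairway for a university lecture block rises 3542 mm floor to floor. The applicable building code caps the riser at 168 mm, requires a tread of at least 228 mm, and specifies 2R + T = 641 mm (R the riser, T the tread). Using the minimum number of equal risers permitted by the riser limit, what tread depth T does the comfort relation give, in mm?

3542 / 168 = 21.08, so 22 risers are needed.
Each riser is 3542/22 = 161 mm (≤ 168 mm).
T = 641 − 2·161 = 319 mm, which satisfies the 228 mm minimum.

319 mm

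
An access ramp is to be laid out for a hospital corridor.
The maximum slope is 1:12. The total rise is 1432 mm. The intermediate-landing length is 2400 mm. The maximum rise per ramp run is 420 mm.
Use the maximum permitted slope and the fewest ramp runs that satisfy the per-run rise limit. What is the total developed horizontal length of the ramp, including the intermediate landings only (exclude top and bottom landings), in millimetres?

1432 / 420 = 3.410 → round up to 4 ramp runs. That means 3 intermediate landings.
Horizontal run for 1432 mm of rise at 1:12 is 1432 × 12 = 17184 mm.
Intermediate landings: 3 × 2400 = 7200 mm.
Total developed length = 17184 + 7200 = 24384 mm.

24384 mm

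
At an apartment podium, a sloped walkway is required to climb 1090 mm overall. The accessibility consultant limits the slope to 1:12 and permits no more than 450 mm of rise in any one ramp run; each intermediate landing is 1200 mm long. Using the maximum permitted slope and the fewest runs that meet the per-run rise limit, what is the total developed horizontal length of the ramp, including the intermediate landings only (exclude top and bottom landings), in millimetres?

1090 / 450 = 2.42, so 3 ramp runs are needed. That means 2 intermediate landings.
Horizontal run for 1090 mm of rise at 1:12 is 1090 × 12 = 13080 mm.
Intermediate landings: 2 × 1200 = 2400 mm.
Total developed length = 13080 + 2400 = 15480 mm.

15480 mm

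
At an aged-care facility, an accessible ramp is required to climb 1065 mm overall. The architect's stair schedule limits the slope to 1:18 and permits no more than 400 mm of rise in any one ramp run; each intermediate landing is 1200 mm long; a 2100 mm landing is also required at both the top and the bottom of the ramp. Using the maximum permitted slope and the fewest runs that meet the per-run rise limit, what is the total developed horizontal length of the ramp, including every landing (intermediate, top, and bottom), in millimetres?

25770 mm

At most 400 each: 1065/400 = 2.66, giving 3 ramp runs. That means 2 intermediate landings.
Ramp run (horizontal) at 1:18: 1065 × 18 = 19170 mm.
2 intermediate landings contribute 2 × 1200 = 2400 mm.
Top and bottom landings: 2 × 2100 = 4200 mm.
Total = 19170 + 2400 + 4200 = 25770 mm.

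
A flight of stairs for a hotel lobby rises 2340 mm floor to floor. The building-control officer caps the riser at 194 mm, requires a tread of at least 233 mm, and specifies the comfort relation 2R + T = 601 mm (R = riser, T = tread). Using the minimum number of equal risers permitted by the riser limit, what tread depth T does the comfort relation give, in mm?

241 mm

⌈2340/194⌉ = 13 risers.
Each riser is 2340/13 = 180 mm (≤ 194 mm).
T = 601 − 2·180 = 241 mm, which satisfies the 233 mm minimum.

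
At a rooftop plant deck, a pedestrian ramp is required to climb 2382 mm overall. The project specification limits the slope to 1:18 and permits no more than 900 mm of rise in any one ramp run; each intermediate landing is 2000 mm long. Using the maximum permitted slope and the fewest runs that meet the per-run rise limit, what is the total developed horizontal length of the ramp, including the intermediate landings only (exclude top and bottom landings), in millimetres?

46876 mm

2382 / 900 = 2.647 → round up to 3 ramp runs. That means 2 intermediate landings.
Horizontal run for 2382 mm of rise at 1:18 is 2382 × 18 = 42876 mm.
Intermediate landings: 2 × 2000 = 4000 mm.
Total developed length = 42876 + 4000 = 46876 mm.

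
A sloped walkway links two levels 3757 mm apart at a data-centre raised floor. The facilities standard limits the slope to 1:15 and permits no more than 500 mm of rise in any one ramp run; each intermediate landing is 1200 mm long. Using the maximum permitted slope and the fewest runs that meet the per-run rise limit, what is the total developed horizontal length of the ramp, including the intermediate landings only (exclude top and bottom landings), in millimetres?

3757 / 500 = 7.514 → round up to 8 ramp runs. That means 7 intermediate landings.
Horizontal run for 3757 mm of rise at 1:15 is 3757 × 15 = 56355 mm.
Intermediate landings: 7 × 1200 = 8400 mm.
Developed length = 56355 + 8400 = 64755 mm.

64755 mm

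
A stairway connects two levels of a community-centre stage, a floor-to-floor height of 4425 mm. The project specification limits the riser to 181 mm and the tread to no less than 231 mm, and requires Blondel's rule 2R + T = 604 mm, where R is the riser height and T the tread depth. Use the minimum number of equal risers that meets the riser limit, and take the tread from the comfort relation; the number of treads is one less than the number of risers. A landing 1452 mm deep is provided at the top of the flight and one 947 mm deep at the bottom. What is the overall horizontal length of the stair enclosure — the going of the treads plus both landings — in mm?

8399 mm

4425 / 181 = 24.448 → round up to 25 risers.
Each riser is 4425/25 = 177 mm (≤ 181 mm).
From 2R + T = 604: T = 604 − 354 = 250 mm.
25 risers give 24 treads; going = 24 × 250 = 6000 mm.
Enclosure = 6000 + 1452 + 947 = 8399 mm.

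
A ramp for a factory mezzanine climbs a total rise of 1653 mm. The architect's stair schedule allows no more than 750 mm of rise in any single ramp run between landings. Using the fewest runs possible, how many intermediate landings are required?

2 intermediate landings

⌈1653/750⌉ = 3 ramp runs.
3 runs are separated by 2 intermediate landings.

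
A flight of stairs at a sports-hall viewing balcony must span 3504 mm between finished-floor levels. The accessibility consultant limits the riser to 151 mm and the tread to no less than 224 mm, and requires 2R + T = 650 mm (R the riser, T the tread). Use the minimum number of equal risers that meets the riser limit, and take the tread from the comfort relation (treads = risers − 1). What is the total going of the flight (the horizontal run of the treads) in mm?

At most 151 each: 3504/151 = 23.21, giving 24 risers.
R = 3504 ÷ 24 = 146 mm.
From 2R + T = 650: T = 650 − 292 = 358 mm.
Treads = 24 − 1 = 23; going = 23 × 358 = 8234 mm.

8234 mm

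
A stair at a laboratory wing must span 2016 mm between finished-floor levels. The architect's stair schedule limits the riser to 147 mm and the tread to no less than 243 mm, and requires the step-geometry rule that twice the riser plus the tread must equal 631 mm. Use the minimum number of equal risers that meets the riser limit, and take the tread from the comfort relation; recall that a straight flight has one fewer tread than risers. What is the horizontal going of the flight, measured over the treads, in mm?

2016 / 147 = 13.71, so 14 risers are needed.
Each riser is 2016/14 = 144 mm (≤ 147 mm).
Tread T = 631 − 2 × 144 = 343 mm (≥ 243 mm).
Treads = 14 − 1 = 13; going = 13 × 343 = 4459 mm.

4459 mm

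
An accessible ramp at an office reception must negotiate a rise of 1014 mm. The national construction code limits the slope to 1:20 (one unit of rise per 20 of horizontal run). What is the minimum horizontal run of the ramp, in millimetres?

At 1:20 the run is 20 × 1014 = 20280 mm.

20280 mm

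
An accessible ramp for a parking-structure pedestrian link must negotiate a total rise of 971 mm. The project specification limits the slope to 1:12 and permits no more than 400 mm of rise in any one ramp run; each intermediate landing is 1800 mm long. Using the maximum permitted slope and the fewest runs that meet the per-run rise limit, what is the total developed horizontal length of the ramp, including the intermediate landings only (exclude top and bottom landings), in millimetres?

971 / 400 = 2.43, so 3 ramp runs are needed. That means 2 intermediate landings.
Horizontal run for 971 mm of rise at 1:12 is 971 × 12 = 11652 mm.
Intermediate landings: 2 × 1800 = 3600 mm.
Total developed length = 11652 + 3600 = 15252 mm.

15252 mm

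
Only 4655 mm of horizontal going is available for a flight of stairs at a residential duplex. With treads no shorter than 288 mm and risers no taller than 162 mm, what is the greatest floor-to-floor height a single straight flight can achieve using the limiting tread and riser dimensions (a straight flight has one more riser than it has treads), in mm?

4655 / 288 = 16.16, so 16 treads fit.
Risers = treads + 1 = 17.
Maximum height = 17 × 162 = 2754 mm.

2754 mm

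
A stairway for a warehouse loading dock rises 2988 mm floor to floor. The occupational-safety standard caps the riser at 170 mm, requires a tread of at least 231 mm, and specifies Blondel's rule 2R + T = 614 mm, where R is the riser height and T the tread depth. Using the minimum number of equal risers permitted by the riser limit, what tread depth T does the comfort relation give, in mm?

At most 170 each: 2988/170 = 17.58, giving 18 risers.
Riser R = 2988 / 18 = 166 mm, within the 170 mm limit.
T = 614 − 2·166 = 282 mm, which satisfies the 231 mm minimum.

282 mm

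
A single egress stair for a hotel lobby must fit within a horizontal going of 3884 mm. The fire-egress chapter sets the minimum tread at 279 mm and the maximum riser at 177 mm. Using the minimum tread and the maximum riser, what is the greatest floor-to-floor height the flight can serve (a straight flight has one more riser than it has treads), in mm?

2478 mm

Treads that fit: ⌊3884 / 279⌋ = 13.
Risers = treads + 1 = 14.
Maximum height = 14 × 177 = 2478 mm.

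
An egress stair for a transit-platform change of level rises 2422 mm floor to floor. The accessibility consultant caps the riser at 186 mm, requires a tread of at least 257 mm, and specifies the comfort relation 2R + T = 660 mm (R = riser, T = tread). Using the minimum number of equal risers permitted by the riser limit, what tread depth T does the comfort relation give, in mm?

314 mm

⌈2422/186⌉ = 14 risers.
R = 2422 ÷ 14 = 173 mm.
T = 660 − 2·173 = 314 mm, which satisfies the 257 mm minimum.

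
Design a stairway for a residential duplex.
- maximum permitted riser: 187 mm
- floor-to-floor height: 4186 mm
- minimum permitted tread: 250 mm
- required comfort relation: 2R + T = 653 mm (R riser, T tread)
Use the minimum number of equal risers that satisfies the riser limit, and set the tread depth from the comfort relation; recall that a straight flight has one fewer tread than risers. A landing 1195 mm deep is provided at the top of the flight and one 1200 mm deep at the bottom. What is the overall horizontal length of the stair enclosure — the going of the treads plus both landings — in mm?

8753 mm

4186 / 187 = 22.39, so 23 risers are needed.
R = 4186 ÷ 23 = 182 mm.
From 2R + T = 653: T = 653 − 364 = 289 mm.
Going = (23 − 1) × 289 = 6358 mm.
Add landings: 6358 + 1195 + 1200 = 8753 mm.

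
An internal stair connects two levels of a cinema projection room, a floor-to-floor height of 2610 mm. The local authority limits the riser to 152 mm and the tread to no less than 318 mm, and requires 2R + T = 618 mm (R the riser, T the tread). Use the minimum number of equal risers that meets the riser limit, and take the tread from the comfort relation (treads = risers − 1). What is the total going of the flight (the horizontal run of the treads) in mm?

2610 / 152 = 17.171 → round up to 18 risers.
Riser R = 2610 / 18 = 145 mm, within the 152 mm limit.
Tread T = 618 − 2 × 145 = 328 mm (≥ 318 mm).
18 risers give 17 treads; going = 17 × 328 = 5576 mm.

5576 mm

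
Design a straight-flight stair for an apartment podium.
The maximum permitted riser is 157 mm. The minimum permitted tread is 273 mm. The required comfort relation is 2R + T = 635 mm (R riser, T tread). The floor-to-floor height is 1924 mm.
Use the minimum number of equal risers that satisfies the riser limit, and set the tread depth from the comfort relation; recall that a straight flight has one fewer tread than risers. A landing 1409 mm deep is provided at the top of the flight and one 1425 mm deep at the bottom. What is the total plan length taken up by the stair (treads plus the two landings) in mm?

6902 mm

1924 / 157 = 12.25, so 13 risers are needed.
Each riser is 1924/13 = 148 mm (≤ 157 mm).
From 2R + T = 635: T = 635 − 296 = 339 mm.
13 risers give 12 treads; going = 12 × 339 = 4068 mm.
Add landings: 4068 + 1409 + 1425 = 6902 mm.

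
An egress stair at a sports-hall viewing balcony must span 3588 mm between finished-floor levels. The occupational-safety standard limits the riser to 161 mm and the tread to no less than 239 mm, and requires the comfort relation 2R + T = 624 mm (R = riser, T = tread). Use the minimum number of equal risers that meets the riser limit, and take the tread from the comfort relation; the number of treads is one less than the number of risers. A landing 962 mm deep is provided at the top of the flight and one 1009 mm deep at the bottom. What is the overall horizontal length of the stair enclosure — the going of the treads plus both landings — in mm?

8835 mm

3588 / 161 = 22.29, so 23 risers are needed.
R = 3588 ÷ 23 = 156 mm.
Tread T = 624 − 2 × 156 = 312 mm (≥ 239 mm).
Treads = 23 − 1 = 22; going = 22 × 312 = 6864 mm.
Add landings: 6864 + 962 + 1009 = 8835 mm.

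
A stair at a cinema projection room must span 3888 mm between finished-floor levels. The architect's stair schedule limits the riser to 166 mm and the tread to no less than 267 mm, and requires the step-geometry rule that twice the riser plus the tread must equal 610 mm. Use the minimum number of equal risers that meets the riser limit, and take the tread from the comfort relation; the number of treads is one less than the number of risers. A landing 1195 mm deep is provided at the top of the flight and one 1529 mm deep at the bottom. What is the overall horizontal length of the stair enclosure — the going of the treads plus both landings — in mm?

⌈3888/166⌉ = 24 risers.
Each riser is 3888/24 = 162 mm (≤ 166 mm).
Tread T = 610 − 2 × 162 = 286 mm (≥ 267 mm).
24 risers give 23 treads; going = 23 × 286 = 6578 mm.
Add landings: 6578 + 1195 + 1529 = 9302 mm.

9302 mm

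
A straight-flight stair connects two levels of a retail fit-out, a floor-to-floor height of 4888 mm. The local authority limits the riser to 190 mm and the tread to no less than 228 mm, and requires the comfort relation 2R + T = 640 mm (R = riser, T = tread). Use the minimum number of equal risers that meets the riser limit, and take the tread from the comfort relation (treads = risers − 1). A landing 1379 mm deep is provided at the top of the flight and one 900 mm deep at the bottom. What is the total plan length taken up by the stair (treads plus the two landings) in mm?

At most 190 each: 4888/190 = 25.73, giving 26 risers.
Each riser is 4888/26 = 188 mm (≤ 190 mm).
Tread T = 640 − 2 × 188 = 264 mm (≥ 228 mm).
26 risers give 25 treads; going = 25 × 264 = 6600 mm.
Enclosure = 6600 + 1379 + 900 = 8879 mm.

8879 mm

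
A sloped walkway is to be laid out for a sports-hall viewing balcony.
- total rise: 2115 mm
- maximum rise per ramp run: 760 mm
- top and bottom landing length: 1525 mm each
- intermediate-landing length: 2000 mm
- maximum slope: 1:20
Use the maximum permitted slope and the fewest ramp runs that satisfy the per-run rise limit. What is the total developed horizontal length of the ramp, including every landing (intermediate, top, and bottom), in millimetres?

At most 760 each: 2115/760 = 2.78, giving 3 ramp runs. That means 2 intermediate landings.
Ramp run (horizontal) at 1:20: 2115 × 20 = 42300 mm.
2 intermediate landings contribute 2 × 2000 = 4000 mm.
Top and bottom landings: 2 × 1525 = 3050 mm.
Total = 42300 + 4000 + 3050 = 49350 mm.

49350 mm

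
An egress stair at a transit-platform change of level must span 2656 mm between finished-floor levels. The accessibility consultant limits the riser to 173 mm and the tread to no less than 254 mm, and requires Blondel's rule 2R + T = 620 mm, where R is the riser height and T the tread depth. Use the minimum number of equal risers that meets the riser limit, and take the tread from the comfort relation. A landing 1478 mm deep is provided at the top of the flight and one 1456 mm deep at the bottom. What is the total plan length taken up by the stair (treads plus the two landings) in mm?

7254 mm

⌈2656/173⌉ = 16 risers.
Riser R = 2656 / 16 = 166 mm, within the 173 mm limit.
Tread T = 620 − 2 × 166 = 288 mm (≥ 254 mm).
Going = (16 − 1) × 288 = 4320 mm.
Enclosure = 4320 + 1478 + 1456 = 7254 mm.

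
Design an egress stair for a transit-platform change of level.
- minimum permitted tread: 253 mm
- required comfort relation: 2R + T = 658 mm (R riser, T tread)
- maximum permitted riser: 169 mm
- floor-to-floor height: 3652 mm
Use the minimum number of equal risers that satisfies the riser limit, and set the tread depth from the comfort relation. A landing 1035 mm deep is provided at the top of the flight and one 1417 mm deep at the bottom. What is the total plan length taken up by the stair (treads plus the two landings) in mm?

3652 / 169 = 21.61, so 22 risers are needed.
Riser R = 3652 / 22 = 166 mm, within the 169 mm limit.
Tread T = 658 − 2 × 166 = 326 mm (≥ 253 mm).
Treads = 22 − 1 = 21; going = 21 × 326 = 6846 mm.
Add landings: 6846 + 1035 + 1417 = 9298 mm.

9298 mm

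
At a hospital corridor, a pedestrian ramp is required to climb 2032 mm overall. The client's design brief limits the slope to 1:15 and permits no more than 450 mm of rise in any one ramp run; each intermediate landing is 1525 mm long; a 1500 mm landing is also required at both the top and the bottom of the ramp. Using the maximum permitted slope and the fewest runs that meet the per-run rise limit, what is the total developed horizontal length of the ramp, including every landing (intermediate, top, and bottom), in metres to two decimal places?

39.58 m

2032 / 450 = 4.516 → round up to 5 ramp runs. That means 4 intermediate landings.
Horizontal run for 2032 mm of rise at 1:15 is 2032 × 15 = 30480 mm.
Intermediate landings: 4 × 1525 = 6100 mm.
Top and bottom landings: 2 × 1500 = 3000 mm.
Total = 30480 + 6100 + 3000 = 39580 mm.
= 39.58 m.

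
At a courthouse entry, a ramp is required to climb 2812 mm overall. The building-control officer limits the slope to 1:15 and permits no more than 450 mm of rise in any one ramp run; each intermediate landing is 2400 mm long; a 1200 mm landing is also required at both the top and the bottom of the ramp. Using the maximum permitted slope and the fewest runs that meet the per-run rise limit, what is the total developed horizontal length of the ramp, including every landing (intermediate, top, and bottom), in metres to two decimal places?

58.98 m

At most 450 each: 2812/450 = 6.25, giving 7 ramp runs. That means 6 intermediate landings.
Horizontal run for 2812 mm of rise at 1:15 is 2812 × 15 = 42180 mm.
6 intermediate landings contribute 6 × 2400 = 14400 mm.
Top and bottom landings: 2 × 1200 = 2400 mm.
Total = 42180 + 14400 + 2400 = 58980 mm.
= 58.98 m.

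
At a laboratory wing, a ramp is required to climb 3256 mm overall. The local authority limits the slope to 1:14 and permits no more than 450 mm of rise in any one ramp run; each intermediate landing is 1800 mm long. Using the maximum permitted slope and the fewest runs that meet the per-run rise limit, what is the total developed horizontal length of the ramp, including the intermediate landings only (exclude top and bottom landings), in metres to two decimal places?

At most 450 each: 3256/450 = 7.24, giving 8 ramp runs. That means 7 intermediate landings.
Ramp run (horizontal) at 1:14: 3256 × 14 = 45584 mm.
Intermediate landings: 7 × 1800 = 12600 mm.
Total developed length = 45584 + 12600 = 58184 mm.
= 58.18 m.

58.18 m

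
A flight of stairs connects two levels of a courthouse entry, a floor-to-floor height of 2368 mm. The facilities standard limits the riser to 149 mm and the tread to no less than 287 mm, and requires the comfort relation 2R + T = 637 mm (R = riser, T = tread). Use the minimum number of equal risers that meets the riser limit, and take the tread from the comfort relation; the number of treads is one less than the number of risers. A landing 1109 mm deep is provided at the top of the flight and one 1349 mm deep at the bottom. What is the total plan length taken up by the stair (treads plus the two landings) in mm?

At most 149 each: 2368/149 = 15.89, giving 16 risers.
Each riser is 2368/16 = 148 mm (≤ 149 mm).
T = 637 − 2·148 = 341 mm, which satisfies the 287 mm minimum.
Going = (16 − 1) × 341 = 5115 mm.
Enclosure = 5115 + 1109 + 1349 = 7573 mm.

7573 mm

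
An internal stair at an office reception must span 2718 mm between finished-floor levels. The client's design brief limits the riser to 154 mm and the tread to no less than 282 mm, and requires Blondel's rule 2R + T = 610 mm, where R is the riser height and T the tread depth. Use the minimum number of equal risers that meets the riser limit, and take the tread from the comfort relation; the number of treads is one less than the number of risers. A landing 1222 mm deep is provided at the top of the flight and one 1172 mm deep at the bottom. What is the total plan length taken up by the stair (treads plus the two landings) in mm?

7630 mm

At most 154 each: 2718/154 = 17.65, giving 18 risers.
R = 2718 ÷ 18 = 151 mm.
From 2R + T = 610: T = 610 − 302 = 308 mm.
Going = (18 − 1) × 308 = 5236 mm.
Enclosure = 5236 + 1222 + 1172 = 7630 mm.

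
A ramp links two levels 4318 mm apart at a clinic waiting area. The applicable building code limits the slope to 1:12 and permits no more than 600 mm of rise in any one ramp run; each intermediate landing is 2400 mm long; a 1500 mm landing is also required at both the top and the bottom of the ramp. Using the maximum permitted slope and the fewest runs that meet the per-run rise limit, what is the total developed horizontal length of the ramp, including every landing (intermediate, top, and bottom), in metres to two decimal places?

At most 600 each: 4318/600 = 7.20, giving 8 ramp runs. That means 7 intermediate landings.
Horizontal run for 4318 mm of rise at 1:12 is 4318 × 12 = 51816 mm.
Intermediate landings: 7 × 2400 = 16800 mm.
Top and bottom landings: 2 × 1500 = 3000 mm.
Total = 51816 + 16800 + 3000 = 71616 mm.
= 71.62 m.

71.62 m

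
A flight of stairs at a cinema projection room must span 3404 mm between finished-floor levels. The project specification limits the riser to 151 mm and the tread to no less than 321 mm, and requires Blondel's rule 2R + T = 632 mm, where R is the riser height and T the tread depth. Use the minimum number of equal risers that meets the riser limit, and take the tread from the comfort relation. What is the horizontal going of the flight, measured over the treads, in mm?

3404 / 151 = 22.543 → round up to 23 risers.
Each riser is 3404/23 = 148 mm (≤ 151 mm).
Tread T = 632 − 2 × 148 = 336 mm (≥ 321 mm).
Treads = 23 − 1 = 22; going = 22 × 336 = 7392 mm.

7392 mm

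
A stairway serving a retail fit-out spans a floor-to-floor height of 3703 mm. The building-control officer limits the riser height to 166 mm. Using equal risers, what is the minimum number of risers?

23 risers

3703 / 166 = 22.307 → round up to 23 risers.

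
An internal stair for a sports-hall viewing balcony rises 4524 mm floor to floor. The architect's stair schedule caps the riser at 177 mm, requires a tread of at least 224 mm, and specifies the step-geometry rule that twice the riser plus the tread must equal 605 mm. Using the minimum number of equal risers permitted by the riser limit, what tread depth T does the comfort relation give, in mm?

257 mm

At most 177 each: 4524/177 = 25.56, giving 26 risers.
Each riser is 4524/26 = 174 mm (≤ 177 mm).
T = 605 − 2·174 = 257 mm, which satisfies the 224 mm minimum.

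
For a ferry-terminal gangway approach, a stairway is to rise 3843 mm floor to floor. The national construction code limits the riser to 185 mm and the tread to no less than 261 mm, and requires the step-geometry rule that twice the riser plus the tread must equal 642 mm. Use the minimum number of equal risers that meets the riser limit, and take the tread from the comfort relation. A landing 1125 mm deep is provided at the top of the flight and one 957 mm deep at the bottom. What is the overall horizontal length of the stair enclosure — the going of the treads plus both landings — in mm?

At most 185 each: 3843/185 = 20.77, giving 21 risers.
Riser R = 3843 / 21 = 183 mm, within the 185 mm limit.
T = 642 − 2·183 = 276 mm, which satisfies the 261 mm minimum.
Treads = 21 − 1 = 20; going = 20 × 276 = 5520 mm.
Enclosure = 5520 + 1125 + 957 = 7602 mm.

7602 mm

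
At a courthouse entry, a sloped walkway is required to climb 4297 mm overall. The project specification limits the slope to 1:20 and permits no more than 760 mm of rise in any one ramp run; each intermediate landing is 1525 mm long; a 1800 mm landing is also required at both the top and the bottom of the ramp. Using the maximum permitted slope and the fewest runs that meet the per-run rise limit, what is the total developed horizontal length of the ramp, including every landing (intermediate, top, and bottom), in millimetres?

97165 mm

4297 / 760 = 5.654 → round up to 6 ramp runs. That means 5 intermediate landings.
Ramp run (horizontal) at 1:20: 4297 × 20 = 85940 mm.
Intermediate landings: 5 × 1525 = 7625 mm.
Top and bottom landings: 2 × 1800 = 3600 mm.
Total = 85940 + 7625 + 3600 = 97165 mm.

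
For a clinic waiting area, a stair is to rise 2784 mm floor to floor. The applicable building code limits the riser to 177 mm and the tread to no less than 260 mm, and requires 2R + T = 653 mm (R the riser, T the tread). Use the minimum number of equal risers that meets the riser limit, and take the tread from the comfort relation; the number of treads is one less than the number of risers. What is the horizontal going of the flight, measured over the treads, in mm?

4575 mm

2784 / 177 = 15.729 → round up to 16 risers.
Each riser is 2784/16 = 174 mm (≤ 177 mm).
T = 653 − 2·174 = 305 mm, which satisfies the 260 mm minimum.
16 risers give 15 treads; going = 15 × 305 = 4575 mm.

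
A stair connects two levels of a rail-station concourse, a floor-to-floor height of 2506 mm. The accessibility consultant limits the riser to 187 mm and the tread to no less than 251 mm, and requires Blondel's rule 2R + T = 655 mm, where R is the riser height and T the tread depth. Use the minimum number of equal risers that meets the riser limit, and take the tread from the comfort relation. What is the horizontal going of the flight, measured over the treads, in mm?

2506 / 187 = 13.40, so 14 risers are needed.
Riser R = 2506 / 14 = 179 mm, within the 187 mm limit.
From 2R + T = 655: T = 655 − 358 = 297 mm.
14 risers give 13 treads; going = 13 × 297 = 3861 mm.

3861 mm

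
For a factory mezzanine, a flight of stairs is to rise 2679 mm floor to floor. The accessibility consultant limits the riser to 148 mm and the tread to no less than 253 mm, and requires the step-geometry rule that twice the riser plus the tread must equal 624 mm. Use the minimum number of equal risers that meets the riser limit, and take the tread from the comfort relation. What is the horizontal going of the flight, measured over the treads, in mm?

6156 mm

2679 / 148 = 18.10, so 19 risers are needed.
Riser R = 2679 / 19 = 141 mm, within the 148 mm limit.
From 2R + T = 624: T = 624 − 282 = 342 mm.
Treads = 19 − 1 = 18; going = 18 × 342 = 6156 mm.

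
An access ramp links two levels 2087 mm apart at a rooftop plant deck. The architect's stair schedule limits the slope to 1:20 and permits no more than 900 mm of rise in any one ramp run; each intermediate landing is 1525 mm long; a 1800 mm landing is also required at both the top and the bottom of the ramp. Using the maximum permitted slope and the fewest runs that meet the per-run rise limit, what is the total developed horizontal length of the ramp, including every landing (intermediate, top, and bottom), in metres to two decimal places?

48.39 m

⌈2087/900⌉ = 3 ramp runs. That means 2 intermediate landings.
Horizontal run for 2087 mm of rise at 1:20 is 2087 × 20 = 41740 mm.
2 intermediate landings contribute 2 × 1525 = 3050 mm.
Top and bottom landings: 2 × 1800 = 3600 mm.
Total = 41740 + 3050 + 3600 = 48390 mm.
= 48.39 m.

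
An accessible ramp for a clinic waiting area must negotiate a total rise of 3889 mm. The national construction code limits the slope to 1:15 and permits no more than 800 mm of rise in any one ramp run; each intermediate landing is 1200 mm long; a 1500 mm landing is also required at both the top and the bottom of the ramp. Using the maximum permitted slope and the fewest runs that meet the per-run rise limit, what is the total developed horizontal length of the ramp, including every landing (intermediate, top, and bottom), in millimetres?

66135 mm

3889 / 800 = 4.86, so 5 ramp runs are needed. That means 4 intermediate landings.
Ramp run (horizontal) at 1:15: 3889 × 15 = 58335 mm.
Intermediate landings: 4 × 1200 = 4800 mm.
Top and bottom landings: 2 × 1500 = 3000 mm.
Total = 58335 + 4800 + 3000 = 66135 mm.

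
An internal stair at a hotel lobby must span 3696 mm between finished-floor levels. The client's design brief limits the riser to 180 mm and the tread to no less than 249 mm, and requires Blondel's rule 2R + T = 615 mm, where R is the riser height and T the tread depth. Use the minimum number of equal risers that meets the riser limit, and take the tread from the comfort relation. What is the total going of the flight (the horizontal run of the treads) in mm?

At most 180 each: 3696/180 = 20.53, giving 21 risers.
Riser R = 3696 / 21 = 176 mm, within the 180 mm limit.
T = 615 − 2·176 = 263 mm, which satisfies the 249 mm minimum.
Going = (21 − 1) × 263 = 5260 mm.

5260 mm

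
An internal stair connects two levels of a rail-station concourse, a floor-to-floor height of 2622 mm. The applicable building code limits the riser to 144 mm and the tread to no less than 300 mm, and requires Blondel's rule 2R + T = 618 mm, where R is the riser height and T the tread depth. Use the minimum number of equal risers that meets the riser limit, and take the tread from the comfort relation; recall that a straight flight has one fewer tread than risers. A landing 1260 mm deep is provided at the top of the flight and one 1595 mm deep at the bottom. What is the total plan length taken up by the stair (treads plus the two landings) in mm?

9011 mm

2622 / 144 = 18.21, so 19 risers are needed.
Each riser is 2622/19 = 138 mm (≤ 144 mm).
Tread T = 618 − 2 × 138 = 342 mm (≥ 300 mm).
19 risers give 18 treads; going = 18 × 342 = 6156 mm.
Enclosure = 6156 + 1260 + 1595 = 9011 mm.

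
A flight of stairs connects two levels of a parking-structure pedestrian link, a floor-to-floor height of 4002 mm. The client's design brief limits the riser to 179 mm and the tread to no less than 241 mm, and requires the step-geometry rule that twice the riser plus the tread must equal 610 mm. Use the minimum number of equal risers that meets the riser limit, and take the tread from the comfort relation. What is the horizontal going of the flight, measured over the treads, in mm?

At most 179 each: 4002/179 = 22.36, giving 23 risers.
Riser R = 4002 / 23 = 174 mm, within the 179 mm limit.
From 2R + T = 610: T = 610 − 348 = 262 mm.
Treads = 23 − 1 = 22; going = 22 × 262 = 5764 mm.

5764 mm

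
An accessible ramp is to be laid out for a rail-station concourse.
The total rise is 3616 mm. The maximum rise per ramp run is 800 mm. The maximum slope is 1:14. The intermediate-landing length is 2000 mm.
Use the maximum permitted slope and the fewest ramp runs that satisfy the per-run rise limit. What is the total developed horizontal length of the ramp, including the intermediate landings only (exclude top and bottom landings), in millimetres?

3616 / 800 = 4.52, so 5 ramp runs are needed. That means 4 intermediate landings.
Ramp run (horizontal) at 1:14: 3616 × 14 = 50624 mm.
4 intermediate landings contribute 4 × 2000 = 8000 mm.
Developed length = 50624 + 8000 = 58624 mm.

58624 mm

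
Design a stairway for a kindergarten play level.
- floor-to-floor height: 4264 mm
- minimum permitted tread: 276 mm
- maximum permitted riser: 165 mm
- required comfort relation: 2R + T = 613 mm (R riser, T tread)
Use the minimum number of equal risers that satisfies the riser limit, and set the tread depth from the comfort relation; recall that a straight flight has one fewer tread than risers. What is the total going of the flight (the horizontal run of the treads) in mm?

7125 mm

4264 / 165 = 25.84, so 26 risers are needed.
Each riser is 4264/26 = 164 mm (≤ 165 mm).
Tread T = 613 − 2 × 164 = 285 mm (≥ 276 mm).
Treads = 26 − 1 = 25; going = 25 × 285 = 7125 mm.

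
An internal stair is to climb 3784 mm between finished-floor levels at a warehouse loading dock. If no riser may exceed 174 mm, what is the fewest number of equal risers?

22 risers

3784 / 174 = 21.75, so 22 risers are needed.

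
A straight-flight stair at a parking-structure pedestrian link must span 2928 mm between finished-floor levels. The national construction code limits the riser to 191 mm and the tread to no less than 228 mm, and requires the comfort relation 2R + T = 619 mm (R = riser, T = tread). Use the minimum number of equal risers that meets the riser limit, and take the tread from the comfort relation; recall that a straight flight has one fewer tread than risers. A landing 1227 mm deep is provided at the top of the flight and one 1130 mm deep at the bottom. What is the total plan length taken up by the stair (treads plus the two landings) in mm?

6152 mm

2928 / 191 = 15.330 → round up to 16 risers.
Each riser is 2928/16 = 183 mm (≤ 191 mm).
Tread T = 619 − 2 × 183 = 253 mm (≥ 228 mm).
16 risers give 15 treads; going = 15 × 253 = 3795 mm.
Enclosure = 3795 + 1227 + 1130 = 6152 mm.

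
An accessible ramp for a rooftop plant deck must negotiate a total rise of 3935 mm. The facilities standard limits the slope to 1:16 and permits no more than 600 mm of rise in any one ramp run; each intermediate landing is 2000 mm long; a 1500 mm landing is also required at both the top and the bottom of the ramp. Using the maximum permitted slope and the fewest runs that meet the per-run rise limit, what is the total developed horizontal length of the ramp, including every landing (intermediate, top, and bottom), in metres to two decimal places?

77.96 m

At most 600 each: 3935/600 = 6.56, giving 7 ramp runs. That means 6 intermediate landings.
Ramp run (horizontal) at 1:16: 3935 × 16 = 62960 mm.
Intermediate landings: 6 × 2000 = 12000 mm.
Top and bottom landings: 2 × 1500 = 3000 mm.
Total = 62960 + 12000 + 3000 = 77960 mm.
= 77.96 m.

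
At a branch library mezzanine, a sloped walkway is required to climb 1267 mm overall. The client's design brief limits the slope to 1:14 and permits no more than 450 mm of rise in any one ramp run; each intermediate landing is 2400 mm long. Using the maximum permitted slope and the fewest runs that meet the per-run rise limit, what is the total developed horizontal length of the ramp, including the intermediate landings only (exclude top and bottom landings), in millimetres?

1267 / 450 = 2.816 → round up to 3 ramp runs. That means 2 intermediate landings.
Ramp run (horizontal) at 1:14: 1267 × 14 = 17738 mm.
Intermediate landings: 2 × 2400 = 4800 mm.
Total developed length = 17738 + 4800 = 22538 mm.

22538 mm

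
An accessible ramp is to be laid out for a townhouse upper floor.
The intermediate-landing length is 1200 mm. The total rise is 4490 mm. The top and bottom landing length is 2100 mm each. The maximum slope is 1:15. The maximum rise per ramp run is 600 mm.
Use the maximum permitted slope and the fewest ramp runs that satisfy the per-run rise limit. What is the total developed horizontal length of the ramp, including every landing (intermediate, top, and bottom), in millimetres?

At most 600 each: 4490/600 = 7.48, giving 8 ramp runs. That means 7 intermediate landings.
Ramp run (horizontal) at 1:15: 4490 × 15 = 67350 mm.
7 intermediate landings contribute 7 × 1200 = 8400 mm.
Top and bottom landings: 2 × 2100 = 4200 mm.
Total = 67350 + 8400 + 4200 = 79950 mm.

79950 mm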